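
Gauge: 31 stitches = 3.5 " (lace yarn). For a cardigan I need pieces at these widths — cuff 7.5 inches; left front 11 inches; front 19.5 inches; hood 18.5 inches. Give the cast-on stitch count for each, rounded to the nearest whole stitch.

Rate = 31/3.5 = 8.857 sts per in.
cuff: 7.5 × 8.857 = 66.43 → 66.
left front: 11 × 8.857 = 97.43 → 97.
front: 19.5 × 8.857 = 172.71 → 173.
hood: 18.5 × 8.857 = 163.86 → 164.

cuff 66; left front 97; front 173; hood 164.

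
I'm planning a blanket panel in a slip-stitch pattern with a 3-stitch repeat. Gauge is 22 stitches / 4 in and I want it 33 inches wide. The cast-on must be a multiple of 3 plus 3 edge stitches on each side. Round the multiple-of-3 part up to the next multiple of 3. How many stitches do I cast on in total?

183 stitches.

22 / 4 = 5.5 sts per inch.
33 × 5.5 = 181.50 sts.
Less 6 edge sts → 175.50 for the repeat.
Next multiple of 3: 177.
Add back 6 edge sts → 183.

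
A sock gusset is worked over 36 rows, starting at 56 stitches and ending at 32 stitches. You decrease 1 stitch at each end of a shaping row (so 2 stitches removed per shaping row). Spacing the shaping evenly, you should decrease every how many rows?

Decrease every 3rd row.

Stitches to remove: |32 − 56| = 24.
Shaping rows needed: 24 / 2 = 12.
36 rows / 12 = every 3 rows.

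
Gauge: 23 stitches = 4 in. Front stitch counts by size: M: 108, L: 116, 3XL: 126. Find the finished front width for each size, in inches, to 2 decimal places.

M 18.78 inches; L 20.17 inches; 3XL 21.91 inches.

23/4 = 5.75 sts per in.
M: 108 / 5.75 = 18.783 → 18.78 in.
L: 116 / 5.75 = 20.174 → 20.17 in.
3XL: 126 / 5.75 = 21.913 → 21.91 in.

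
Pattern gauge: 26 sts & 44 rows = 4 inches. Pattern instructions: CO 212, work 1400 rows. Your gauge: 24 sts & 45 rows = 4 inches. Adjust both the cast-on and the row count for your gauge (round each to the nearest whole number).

Cast on 196 stitches; work 1432 rows.

Stitches: 212 × 24/26 = 195.69 → 196.
Rows: 1400 × 45/44 = 1431.82 → 1432.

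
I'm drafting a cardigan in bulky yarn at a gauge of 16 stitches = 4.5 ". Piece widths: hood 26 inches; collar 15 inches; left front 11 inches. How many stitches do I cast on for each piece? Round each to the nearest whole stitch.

Rate = 16/4.5 = 3.556 sts per in.
hood: 26 × 3.556 = 92.44 → 92.
collar: 15 × 3.556 = 53.33 → 53.
left front: 11 × 3.556 = 39.11 → 39.

hood 92; collar 53; left front 39.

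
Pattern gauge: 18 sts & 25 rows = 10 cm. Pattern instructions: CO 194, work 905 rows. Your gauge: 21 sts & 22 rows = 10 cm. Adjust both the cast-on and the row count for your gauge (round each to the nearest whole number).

Stitches: 194 × 21/18 = 226.33 → 226.
Rows: 905 × 22/25 = 796.40 → 796.

Cast on 226 stitches; work 796 rows.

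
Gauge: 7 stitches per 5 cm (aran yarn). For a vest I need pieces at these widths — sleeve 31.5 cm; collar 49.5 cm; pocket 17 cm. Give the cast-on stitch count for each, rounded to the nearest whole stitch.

Rate = 7/5 = 1.4 sts per cm.
sleeve: 31.5 × 1.4 = 44.10 → 44.
collar: 49.5 × 1.4 = 69.30 → 69.
pocket: 17 × 1.4 = 23.80 → 24.

sleeve 44; collar 69; pocket 24.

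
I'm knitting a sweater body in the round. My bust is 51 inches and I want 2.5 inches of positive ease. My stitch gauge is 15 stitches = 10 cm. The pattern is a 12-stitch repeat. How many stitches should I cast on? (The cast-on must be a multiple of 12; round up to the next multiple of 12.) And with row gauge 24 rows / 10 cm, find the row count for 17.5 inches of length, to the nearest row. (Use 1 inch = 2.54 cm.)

Finished = 51 + 2.5 = 53.5 inches.
53.5 inches × 2.54 = 135.89 cm.
15/10 = 1.5 sts per cm; 135.89 × 1.5 = 203.84 sts.
Next multiple of 12 → 204.
17.5 inches = 44.45 cm; × 2.4 = 106.68 → 107 rows.

Cast on 204 stitches; work 107 rows.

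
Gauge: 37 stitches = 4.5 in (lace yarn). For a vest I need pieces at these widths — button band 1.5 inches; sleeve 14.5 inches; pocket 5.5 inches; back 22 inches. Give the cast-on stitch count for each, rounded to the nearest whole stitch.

button band 12; sleeve 119; pocket 45; back 181.

Rate = 37/4.5 = 8.222 sts per in.
button band: 1.5 × 8.222 = 12.33 → 12.
sleeve: 14.5 × 8.222 = 119.22 → 119.
pocket: 5.5 × 8.222 = 45.22 → 45.
back: 22 × 8.222 = 180.89 → 181.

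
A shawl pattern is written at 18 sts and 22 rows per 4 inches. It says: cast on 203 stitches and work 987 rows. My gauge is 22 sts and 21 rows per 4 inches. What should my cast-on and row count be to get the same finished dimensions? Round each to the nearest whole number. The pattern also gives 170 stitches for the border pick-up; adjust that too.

Stitches: 203 × 22/18 = 248.11 → 248.
Rows: 987 × 21/22 = 942.14 → 942.
border pick-up: 170 × 22/18 = 207.78 → 208.

Cast on 248 stitches; work 942 rows; border pick-up 208 stitches.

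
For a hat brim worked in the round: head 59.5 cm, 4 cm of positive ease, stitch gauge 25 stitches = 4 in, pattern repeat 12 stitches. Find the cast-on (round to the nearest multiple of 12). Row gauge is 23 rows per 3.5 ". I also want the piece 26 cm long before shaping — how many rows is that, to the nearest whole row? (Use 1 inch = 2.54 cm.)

Cast on 156 stitches; work 67 rows.

Finished = 59.5 + 4 = 63.5 cm.
63.5 cm × 1/2.54 = 25.00 inches.
25/4 = 6.25 sts per in; 25.00 × 6.25 = 156.25 sts.
Nearest multiple of 12 → 156.
26 cm = 10.24 inches; × 6.571 = 67.27 → 67 rows.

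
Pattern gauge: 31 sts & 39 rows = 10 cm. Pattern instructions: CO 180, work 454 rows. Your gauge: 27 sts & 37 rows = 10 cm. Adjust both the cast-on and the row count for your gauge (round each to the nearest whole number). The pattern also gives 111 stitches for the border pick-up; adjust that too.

Stitches: 180 × 27/31 = 156.77 → 157.
Rows: 454 × 37/39 = 430.72 → 431.
border pick-up: 111 × 27/31 = 96.68 → 97.

Cast on 157 stitches; work 431 rows; border pick-up 97 stitches.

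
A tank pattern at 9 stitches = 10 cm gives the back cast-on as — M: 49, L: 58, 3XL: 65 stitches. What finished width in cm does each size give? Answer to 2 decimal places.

M 54.44 cm; L 64.44 cm; 3XL 72.22 cm.

9/10 = 0.9 sts per cm.
M: 49 / 0.9 = 54.444 → 54.44 cm.
L: 58 / 0.9 = 64.444 → 64.44 cm.
3XL: 65 / 0.9 = 72.222 → 72.22 cm.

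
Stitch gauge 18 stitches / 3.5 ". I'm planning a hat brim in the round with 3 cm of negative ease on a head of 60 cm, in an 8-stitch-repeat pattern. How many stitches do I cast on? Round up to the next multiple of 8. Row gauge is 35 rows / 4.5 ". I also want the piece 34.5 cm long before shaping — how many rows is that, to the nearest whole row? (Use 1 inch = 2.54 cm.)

Cast on 120 stitches; work 106 rows.

Finished = 60 − 3 = 57 cm.
57 cm × 1/2.54 = 22.44 inches.
18/3.5 = 5.143 sts per in; 22.44 × 5.143 = 115.41 sts.
Next multiple of 8 → 120.
34.5 cm = 13.58 inches; × 7.778 = 105.64 → 106 rows.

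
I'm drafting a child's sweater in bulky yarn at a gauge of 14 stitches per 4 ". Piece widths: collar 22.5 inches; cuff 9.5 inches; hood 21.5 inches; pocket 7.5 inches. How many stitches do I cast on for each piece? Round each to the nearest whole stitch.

collar 79; cuff 33; hood 75; pocket 26.

Rate = 14/4 = 3.5 sts per in.
collar: 22.5 × 3.5 = 78.75 → 79.
cuff: 9.5 × 3.5 = 33.25 → 33.
hood: 21.5 × 3.5 = 75.25 → 75.
pocket: 7.5 × 3.5 = 26.25 → 26.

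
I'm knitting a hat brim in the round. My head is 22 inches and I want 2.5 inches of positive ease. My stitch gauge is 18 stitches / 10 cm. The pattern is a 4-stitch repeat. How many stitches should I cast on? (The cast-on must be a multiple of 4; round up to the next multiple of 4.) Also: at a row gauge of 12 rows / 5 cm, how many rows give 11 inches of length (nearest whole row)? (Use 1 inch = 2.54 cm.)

Cast on 116 stitches; work 67 rows.

Finished = 22 + 2.5 = 24.5 inches.
24.5 inches × 2.54 = 62.23 cm.
18/10 = 1.8 sts per cm; 62.23 × 1.8 = 112.01 sts.
Next multiple of 4 → 116.
11 inches = 27.94 cm; × 2.4 = 67.06 → 67 rows.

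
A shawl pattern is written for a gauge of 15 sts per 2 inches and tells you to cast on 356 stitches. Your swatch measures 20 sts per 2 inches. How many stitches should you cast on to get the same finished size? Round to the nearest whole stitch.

Scale factor = 20 / 15 = 1.333.
356 × 20 / 15 = 474.67 sts.
→ 475 sts.

475 stitches.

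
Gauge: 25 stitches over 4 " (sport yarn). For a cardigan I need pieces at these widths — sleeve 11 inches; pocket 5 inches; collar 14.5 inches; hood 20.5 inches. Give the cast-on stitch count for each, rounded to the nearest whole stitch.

Rate = 25/4 = 6.25 sts per in.
sleeve: 11 × 6.25 = 68.75 → 69.
pocket: 5 × 6.25 = 31.25 → 31.
collar: 14.5 × 6.25 = 90.62 → 91.
hood: 20.5 × 6.25 = 128.12 → 128.

sleeve 69; pocket 31; collar 91; hood 128.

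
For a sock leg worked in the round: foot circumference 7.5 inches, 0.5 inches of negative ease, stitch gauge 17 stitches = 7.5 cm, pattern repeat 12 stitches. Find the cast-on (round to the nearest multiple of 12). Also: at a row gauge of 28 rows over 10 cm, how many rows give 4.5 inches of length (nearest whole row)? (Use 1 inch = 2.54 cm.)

Finished = 7.5 − 0.5 = 7 inches.
7 inches × 2.54 = 17.78 cm.
17/7.5 = 2.267 sts per cm; 17.78 × 2.267 = 40.30 sts.
Nearest multiple of 12 → 36.
4.5 inches = 11.43 cm; × 2.8 = 32.00 → 32 rows.

Cast on 36 stitches; work 32 rows.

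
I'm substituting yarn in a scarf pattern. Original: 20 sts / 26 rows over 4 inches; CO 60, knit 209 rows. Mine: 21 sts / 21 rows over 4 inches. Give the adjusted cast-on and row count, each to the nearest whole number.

Cast on 63 stitches; work 169 rows.

Stitches: 60 × 21/20 = 63.00 → 63.
Rows: 209 × 21/26 = 168.81 → 169.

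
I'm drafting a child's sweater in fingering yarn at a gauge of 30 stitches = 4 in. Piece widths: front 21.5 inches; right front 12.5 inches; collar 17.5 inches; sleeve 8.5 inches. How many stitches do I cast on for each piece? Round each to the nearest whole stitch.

Rate = 30/4 = 7.5 sts per in.
front: 21.5 × 7.5 = 161.25 → 161.
right front: 12.5 × 7.5 = 93.75 → 94.
collar: 17.5 × 7.5 = 131.25 → 131.
sleeve: 8.5 × 7.5 = 63.75 → 64.

front 161; right front 94; collar 131; sleeve 64.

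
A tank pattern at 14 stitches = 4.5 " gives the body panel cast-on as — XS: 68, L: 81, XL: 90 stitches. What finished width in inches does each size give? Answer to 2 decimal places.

XS 21.86 inches; L 26.04 inches; XL 28.93 inches.

14/4.5 = 3.111 sts per in.
XS: 68 / 3.111 = 21.857 → 21.86 in.
L: 81 / 3.111 = 26.036 → 26.04 in.
XL: 90 / 3.111 = 28.929 → 28.93 in.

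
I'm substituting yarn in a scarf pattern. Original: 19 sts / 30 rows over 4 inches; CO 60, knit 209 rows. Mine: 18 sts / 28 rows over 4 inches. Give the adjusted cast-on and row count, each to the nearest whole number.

Cast on 57 stitches; work 195 rows.

Stitches: 60 × 18/19 = 56.84 → 57.
Rows: 209 × 28/30 = 195.07 → 195.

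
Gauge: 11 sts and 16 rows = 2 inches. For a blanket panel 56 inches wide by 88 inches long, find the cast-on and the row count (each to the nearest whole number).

Cast on 308 stitches and work 704 rows.

Stitch gauge = 11/2 = 5.5 sts/in; 56 × 5.5 = 308.00 → 308 sts.
Row gauge = 16/2 = 8 rows/in; 88 × 8 = 704.00 → 704 rows.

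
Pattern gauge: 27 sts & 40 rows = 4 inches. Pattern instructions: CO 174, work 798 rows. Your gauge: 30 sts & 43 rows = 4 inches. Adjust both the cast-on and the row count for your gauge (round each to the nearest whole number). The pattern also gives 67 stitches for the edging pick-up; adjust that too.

Stitches: 174 × 30/27 = 193.33 → 193.
Rows: 798 × 43/40 = 857.85 → 858.
edging pick-up: 67 × 30/27 = 74.44 → 74.

Cast on 193 stitches; work 858 rows; edging pick-up 74 stitches.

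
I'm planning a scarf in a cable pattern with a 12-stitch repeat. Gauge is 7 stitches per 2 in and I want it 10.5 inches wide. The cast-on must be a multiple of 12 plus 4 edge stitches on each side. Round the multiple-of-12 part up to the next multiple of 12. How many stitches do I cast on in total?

7 / 2 = 3.5 sts per inch.
10.5 × 3.5 = 36.75 sts.
Less 8 edge sts → 28.75 for the repeat.
Next multiple of 12: 36.
Add back 8 edge sts → 44.

CO 44 sts.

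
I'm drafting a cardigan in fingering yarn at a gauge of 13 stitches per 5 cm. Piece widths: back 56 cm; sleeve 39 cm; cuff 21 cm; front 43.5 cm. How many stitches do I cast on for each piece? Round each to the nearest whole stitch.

back 146; sleeve 101; cuff 55; front 113.

Rate = 13/5 = 2.6 sts per cm.
back: 56 × 2.6 = 145.60 → 146.
sleeve: 39 × 2.6 = 101.40 → 101.
cuff: 21 × 2.6 = 54.60 → 55.
front: 43.5 × 2.6 = 113.10 → 113.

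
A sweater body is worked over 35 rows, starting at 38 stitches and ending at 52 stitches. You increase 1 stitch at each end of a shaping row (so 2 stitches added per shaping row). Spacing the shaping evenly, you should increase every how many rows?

Stitches to add: |52 − 38| = 14.
Shaping rows needed: 14 / 2 = 7.
35 rows / 7 = every 5 rows.

Increase every 5th row.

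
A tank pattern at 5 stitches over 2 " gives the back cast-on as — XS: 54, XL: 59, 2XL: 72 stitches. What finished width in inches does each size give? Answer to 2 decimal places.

5/2 = 2.5 sts per in.
XS: 54 / 2.5 = 21.600 → 21.60 in.
XL: 59 / 2.5 = 23.600 → 23.60 in.
2XL: 72 / 2.5 = 28.800 → 28.80 in.

XS 21.60 inches; XL 23.60 inches; 2XL 28.80 inches.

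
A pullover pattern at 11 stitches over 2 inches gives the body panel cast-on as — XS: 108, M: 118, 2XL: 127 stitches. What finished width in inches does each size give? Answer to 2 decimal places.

XS 19.64 inches; M 21.45 inches; 2XL 23.09 inches.

11/2 = 5.5 sts per in.
XS: 108 / 5.5 = 19.636 → 19.64 in.
M: 118 / 5.5 = 21.455 → 21.45 in.
2XL: 127 / 5.5 = 23.091 → 23.09 in.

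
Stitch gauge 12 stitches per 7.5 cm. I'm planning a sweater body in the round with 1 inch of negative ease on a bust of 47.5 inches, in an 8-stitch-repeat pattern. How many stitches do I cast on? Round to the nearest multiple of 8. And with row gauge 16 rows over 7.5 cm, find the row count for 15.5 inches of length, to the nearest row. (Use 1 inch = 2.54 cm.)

Cast on 192 stitches; work 84 rows.

Finished = 47.5 − 1 = 46.5 inches.
46.5 inches × 2.54 = 118.11 cm.
12/7.5 = 1.6 sts per cm; 118.11 × 1.6 = 188.98 sts.
Nearest multiple of 8 → 192.
15.5 inches = 39.37 cm; × 2.133 = 83.99 → 84 rows.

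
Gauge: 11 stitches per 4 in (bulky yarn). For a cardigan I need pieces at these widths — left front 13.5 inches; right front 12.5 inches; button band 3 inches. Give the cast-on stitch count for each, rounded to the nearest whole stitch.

left front 37; right front 34; button band 8.

Rate = 11/4 = 2.75 sts per in.
left front: 13.5 × 2.75 = 37.12 → 37.
right front: 12.5 × 2.75 = 34.38 → 34.
button band: 3 × 2.75 = 8.25 → 8.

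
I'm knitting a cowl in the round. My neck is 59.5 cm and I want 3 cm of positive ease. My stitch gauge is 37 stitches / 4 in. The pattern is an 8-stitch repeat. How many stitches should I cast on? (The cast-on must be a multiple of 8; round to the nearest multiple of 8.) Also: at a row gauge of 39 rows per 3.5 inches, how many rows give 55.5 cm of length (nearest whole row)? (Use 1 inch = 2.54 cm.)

Cast on 224 stitches; work 243 rows.

Finished = 59.5 + 3 = 62.5 cm.
62.5 cm × 1/2.54 = 24.61 inches.
37/4 = 9.25 sts per in; 24.61 × 9.25 = 227.61 sts.
Nearest multiple of 8 → 224.
55.5 cm = 21.85 inches; × 11.143 = 243.48 → 243 rows.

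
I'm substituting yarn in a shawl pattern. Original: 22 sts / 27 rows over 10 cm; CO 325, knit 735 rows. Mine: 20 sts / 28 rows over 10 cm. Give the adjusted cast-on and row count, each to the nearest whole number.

Stitches: 325 × 20/22 = 295.45 → 295.
Rows: 735 × 28/27 = 762.22 → 762.

Cast on 295 stitches; work 762 rows.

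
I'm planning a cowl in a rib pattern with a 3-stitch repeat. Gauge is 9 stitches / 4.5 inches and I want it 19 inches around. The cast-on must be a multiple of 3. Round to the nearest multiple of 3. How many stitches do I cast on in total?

39 stitches.

9 / 4.5 = 2 sts per inch.
19 × 2 = 38.00 sts.
Nearest multiple of 3: 39.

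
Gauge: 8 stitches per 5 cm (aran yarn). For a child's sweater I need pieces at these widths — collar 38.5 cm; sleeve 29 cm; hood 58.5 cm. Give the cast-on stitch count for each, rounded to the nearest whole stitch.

Rate = 8/5 = 1.6 sts per cm.
collar: 38.5 × 1.6 = 61.60 → 62.
sleeve: 29 × 1.6 = 46.40 → 46.
hood: 58.5 × 1.6 = 93.60 → 94.

collar 62; sleeve 46; hood 94.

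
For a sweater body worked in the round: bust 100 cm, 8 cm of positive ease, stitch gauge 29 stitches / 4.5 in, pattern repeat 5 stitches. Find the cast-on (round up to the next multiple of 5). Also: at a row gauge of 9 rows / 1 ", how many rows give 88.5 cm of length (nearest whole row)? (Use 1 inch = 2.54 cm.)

Finished = 100 + 8 = 108 cm.
108 cm × 1/2.54 = 42.52 inches.
29/4.5 = 6.444 sts per in; 42.52 × 6.444 = 274.02 sts.
Next multiple of 5 → 275.
88.5 cm = 34.84 inches; × 9 = 313.58 → 314 rows.

Cast on 275 stitches; work 314 rows.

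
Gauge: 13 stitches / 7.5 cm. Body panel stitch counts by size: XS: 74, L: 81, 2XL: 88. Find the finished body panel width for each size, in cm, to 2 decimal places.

13/7.5 = 1.733 sts per cm.
XS: 74 / 1.733 = 42.692 → 42.69 cm.
L: 81 / 1.733 = 46.731 → 46.73 cm.
2XL: 88 / 1.733 = 50.769 → 50.77 cm.

XS 42.69 cm; L 46.73 cm; 2XL 50.77 cm.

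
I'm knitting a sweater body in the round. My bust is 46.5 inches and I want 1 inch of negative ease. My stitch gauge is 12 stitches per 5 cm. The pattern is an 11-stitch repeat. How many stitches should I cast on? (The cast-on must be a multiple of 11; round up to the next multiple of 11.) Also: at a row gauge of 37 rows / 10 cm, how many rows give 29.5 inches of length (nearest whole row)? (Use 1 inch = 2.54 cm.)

Cast on 286 stitches; work 277 rows.

Finished = 46.5 − 1 = 45.5 inches.
45.5 inches × 2.54 = 115.57 cm.
12/5 = 2.4 sts per cm; 115.57 × 2.4 = 277.37 sts.
Next multiple of 11 → 286.
29.5 inches = 74.93 cm; × 3.7 = 277.24 → 277 rows.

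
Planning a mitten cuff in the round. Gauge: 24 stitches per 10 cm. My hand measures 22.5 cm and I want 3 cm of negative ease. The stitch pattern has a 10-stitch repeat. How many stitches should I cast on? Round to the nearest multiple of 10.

Finished = 22.5 − 3 = 19.5 cm.
24 / 10 = 2.4 sts/cm.
19.5 × 2.4 = 46.80 sts.
Nearest multiple of 10: 50.

Cast on 50 stitches.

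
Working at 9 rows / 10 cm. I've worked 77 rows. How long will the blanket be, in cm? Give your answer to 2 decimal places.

9 rows / 10 cm = 0.9 rows per cm.
77 / 0.9 = 85.556 cm.

85.56 cm.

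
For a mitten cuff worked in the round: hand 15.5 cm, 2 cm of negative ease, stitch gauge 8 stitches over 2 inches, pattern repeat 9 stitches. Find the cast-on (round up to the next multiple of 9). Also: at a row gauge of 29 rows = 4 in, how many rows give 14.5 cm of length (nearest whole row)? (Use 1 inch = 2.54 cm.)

Cast on 27 stitches; work 41 rows.

Finished = 15.5 − 2 = 13.5 cm.
13.5 cm × 1/2.54 = 5.31 inches.
8/2 = 4 sts per in; 5.31 × 4 = 21.26 sts.
Next multiple of 9 → 27.
14.5 cm = 5.71 inches; × 7.25 = 41.39 → 41 rows.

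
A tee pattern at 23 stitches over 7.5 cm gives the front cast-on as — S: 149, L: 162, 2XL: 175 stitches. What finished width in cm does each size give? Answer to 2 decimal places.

23/7.5 = 3.067 sts per cm.
S: 149 / 3.067 = 48.587 → 48.59 cm.
L: 162 / 3.067 = 52.826 → 52.83 cm.
2XL: 175 / 3.067 = 57.065 → 57.07 cm.

S 48.59 cm; L 52.83 cm; 2XL 57.07 cm.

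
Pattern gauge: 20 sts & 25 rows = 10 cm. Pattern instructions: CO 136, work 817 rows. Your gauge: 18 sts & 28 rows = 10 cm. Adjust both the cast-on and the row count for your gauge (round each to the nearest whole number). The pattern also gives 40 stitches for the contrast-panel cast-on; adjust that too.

Stitches: 136 × 18/20 = 122.40 → 122.
Rows: 817 × 28/25 = 915.04 → 915.
contrast-panel cast-on: 40 × 18/20 = 36.00 → 36.

Cast on 122 stitches; work 915 rows; contrast-panel cast-on 36 stitches.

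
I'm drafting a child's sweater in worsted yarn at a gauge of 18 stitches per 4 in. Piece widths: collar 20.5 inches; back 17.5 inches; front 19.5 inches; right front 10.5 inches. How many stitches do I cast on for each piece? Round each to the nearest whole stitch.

Rate = 18/4 = 4.5 sts per in.
collar: 20.5 × 4.5 = 92.25 → 92.
back: 17.5 × 4.5 = 78.75 → 79.
front: 19.5 × 4.5 = 87.75 → 88.
right front: 10.5 × 4.5 = 47.25 → 47.

collar 92; back 79; front 88; right front 47.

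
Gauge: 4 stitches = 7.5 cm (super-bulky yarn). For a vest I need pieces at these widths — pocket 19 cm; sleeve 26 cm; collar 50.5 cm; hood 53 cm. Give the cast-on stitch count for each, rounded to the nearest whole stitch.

Rate = 4/7.5 = 0.533 sts per cm.
pocket: 19 × 0.533 = 10.13 → 10.
sleeve: 26 × 0.533 = 13.87 → 14.
collar: 50.5 × 0.533 = 26.93 → 27.
hood: 53 × 0.533 = 28.27 → 28.

pocket 10; sleeve 14; collar 27; hood 28.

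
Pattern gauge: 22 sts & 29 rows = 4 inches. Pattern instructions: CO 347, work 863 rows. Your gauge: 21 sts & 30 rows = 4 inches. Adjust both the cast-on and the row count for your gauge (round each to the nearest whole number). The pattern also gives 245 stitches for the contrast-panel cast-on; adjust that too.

Stitches: 347 × 21/22 = 331.23 → 331.
Rows: 863 × 30/29 = 892.76 → 893.
contrast-panel cast-on: 245 × 21/22 = 233.86 → 234.

Cast on 331 stitches; work 893 rows; contrast-panel cast-on 234 stitches.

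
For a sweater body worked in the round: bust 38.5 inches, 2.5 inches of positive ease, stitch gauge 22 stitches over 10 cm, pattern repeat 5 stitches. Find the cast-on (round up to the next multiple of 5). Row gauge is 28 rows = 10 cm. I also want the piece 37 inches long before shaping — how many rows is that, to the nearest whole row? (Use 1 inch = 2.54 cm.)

Cast on 230 stitches; work 263 rows.

Finished = 38.5 + 2.5 = 41 inches.
41 inches × 2.54 = 104.14 cm.
22/10 = 2.2 sts per cm; 104.14 × 2.2 = 229.11 sts.
Next multiple of 5 → 230.
37 inches = 93.98 cm; × 2.8 = 263.14 → 263 rows.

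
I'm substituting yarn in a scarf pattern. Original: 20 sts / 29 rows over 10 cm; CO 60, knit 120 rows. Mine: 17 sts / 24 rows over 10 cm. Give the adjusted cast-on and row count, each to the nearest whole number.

Cast on 51 stitches; work 99 rows.

Stitches: 60 × 17/20 = 51.00 → 51.
Rows: 120 × 24/29 = 99.31 → 99.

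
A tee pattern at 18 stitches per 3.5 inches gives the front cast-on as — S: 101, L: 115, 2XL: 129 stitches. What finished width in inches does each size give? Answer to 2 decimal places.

18/3.5 = 5.143 sts per in.
S: 101 / 5.143 = 19.639 → 19.64 in.
L: 115 / 5.143 = 22.361 → 22.36 in.
2XL: 129 / 5.143 = 25.083 → 25.08 in.

S 19.64 inches; L 22.36 inches; 2XL 25.08 inches.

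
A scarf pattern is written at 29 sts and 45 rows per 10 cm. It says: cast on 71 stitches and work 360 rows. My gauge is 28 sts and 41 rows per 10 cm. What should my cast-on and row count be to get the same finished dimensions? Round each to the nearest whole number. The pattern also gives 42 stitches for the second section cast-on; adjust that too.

Stitches: 71 × 28/29 = 68.55 → 69.
Rows: 360 × 41/45 = 328.00 → 328.
second section cast-on: 42 × 28/29 = 40.55 → 41.

Cast on 69 stitches; work 328 rows; second section cast-on 41 stitches.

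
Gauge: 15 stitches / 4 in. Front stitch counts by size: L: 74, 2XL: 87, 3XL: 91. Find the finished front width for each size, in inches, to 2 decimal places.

L 19.73 inches; 2XL 23.20 inches; 3XL 24.27 inches.

15/4 = 3.75 sts per in.
L: 74 / 3.75 = 19.733 → 19.73 in.
2XL: 87 / 3.75 = 23.200 → 23.20 in.
3XL: 91 / 3.75 = 24.267 → 24.27 in.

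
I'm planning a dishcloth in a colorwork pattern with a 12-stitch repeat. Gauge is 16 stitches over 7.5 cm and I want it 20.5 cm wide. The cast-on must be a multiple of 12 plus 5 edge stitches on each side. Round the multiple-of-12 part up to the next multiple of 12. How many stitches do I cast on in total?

46 stitches.

16 / 7.5 = 2.133 sts per cm.
20.5 × 2.133 = 43.73 sts.
Less 10 edge sts → 33.73 for the repeat.
Next multiple of 12: 36.
Add back 10 edge sts → 46.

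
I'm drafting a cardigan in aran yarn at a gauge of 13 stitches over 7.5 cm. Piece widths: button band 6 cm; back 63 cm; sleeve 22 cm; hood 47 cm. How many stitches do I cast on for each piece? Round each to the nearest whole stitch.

Rate = 13/7.5 = 1.733 sts per cm.
button band: 6 × 1.733 = 10.40 → 10.
back: 63 × 1.733 = 109.20 → 109.
sleeve: 22 × 1.733 = 38.13 → 38.
hood: 47 × 1.733 = 81.47 → 81.

button band 10; back 109; sleeve 38; hood 81.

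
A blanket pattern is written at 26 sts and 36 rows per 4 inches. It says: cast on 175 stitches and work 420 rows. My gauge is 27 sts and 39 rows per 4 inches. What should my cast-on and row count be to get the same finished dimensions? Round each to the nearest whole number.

Cast on 182 stitches; work 455 rows.

Stitches: 175 × 27/26 = 181.73 → 182.
Rows: 420 × 39/36 = 455.00 → 455.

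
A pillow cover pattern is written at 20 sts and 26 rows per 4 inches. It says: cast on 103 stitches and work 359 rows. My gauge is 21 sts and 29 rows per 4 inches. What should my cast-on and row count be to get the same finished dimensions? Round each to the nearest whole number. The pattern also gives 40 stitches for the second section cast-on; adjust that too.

Stitches: 103 × 21/20 = 108.15 → 108.
Rows: 359 × 29/26 = 400.42 → 400.
second section cast-on: 40 × 21/20 = 42.00 → 42.

Cast on 108 stitches; work 400 rows; second section cast-on 42 stitches.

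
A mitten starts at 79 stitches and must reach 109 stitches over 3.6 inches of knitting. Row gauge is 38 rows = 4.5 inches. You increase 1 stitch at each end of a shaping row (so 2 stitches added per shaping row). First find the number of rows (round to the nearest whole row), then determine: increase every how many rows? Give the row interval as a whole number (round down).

Rows = 3.6 × 8.444 = 30.4 → 30 rows.
Stitches to add: 30 → 15 shaping rows (at 2 st each).
30 / 15 = 2.00 → every 2 rows.

Increase every 2nd row.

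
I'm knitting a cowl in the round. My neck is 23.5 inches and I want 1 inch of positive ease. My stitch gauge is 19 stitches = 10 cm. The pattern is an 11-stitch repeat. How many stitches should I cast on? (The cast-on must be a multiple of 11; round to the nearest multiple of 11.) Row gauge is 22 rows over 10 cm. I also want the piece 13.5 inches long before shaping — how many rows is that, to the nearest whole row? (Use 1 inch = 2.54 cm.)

Cast on 121 stitches; work 75 rows.

Finished = 23.5 + 1 = 24.5 inches.
24.5 inches × 2.54 = 62.23 cm.
19/10 = 1.9 sts per cm; 62.23 × 1.9 = 118.24 sts.
Nearest multiple of 11 → 121.
13.5 inches = 34.29 cm; × 2.2 = 75.44 → 75 rows.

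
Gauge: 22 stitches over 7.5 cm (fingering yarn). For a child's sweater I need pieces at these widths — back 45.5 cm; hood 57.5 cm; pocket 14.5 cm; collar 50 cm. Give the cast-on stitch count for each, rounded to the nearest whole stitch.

back 133; hood 169; pocket 43; collar 147.

Rate = 22/7.5 = 2.933 sts per cm.
back: 45.5 × 2.933 = 133.47 → 133.
hood: 57.5 × 2.933 = 168.67 → 169.
pocket: 14.5 × 2.933 = 42.53 → 43.
collar: 50 × 2.933 = 146.67 → 147.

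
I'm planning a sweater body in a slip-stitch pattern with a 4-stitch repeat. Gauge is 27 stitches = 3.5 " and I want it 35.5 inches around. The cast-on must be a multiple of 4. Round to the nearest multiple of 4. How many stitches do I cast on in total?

27 / 3.5 = 7.714 sts per inch.
35.5 × 7.714 = 273.86 sts.
Nearest multiple of 4: 272.

Cast on 272 stitches.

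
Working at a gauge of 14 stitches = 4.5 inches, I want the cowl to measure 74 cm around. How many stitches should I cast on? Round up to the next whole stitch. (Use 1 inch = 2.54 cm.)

74 cm = 29.13 in.
14 stitches / 4.5 in = 3.111 stitches per inch.
29.13 × 3.111 = 90.64 stitches.
Round up → 91.

91 stitches.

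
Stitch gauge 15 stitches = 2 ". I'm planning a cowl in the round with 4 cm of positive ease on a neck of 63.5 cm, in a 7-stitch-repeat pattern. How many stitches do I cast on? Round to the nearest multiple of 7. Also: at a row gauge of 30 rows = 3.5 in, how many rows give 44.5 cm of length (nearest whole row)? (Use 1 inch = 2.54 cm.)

Cast on 196 stitches; work 150 rows.

Finished = 63.5 + 4 = 67.5 cm.
67.5 cm × 1/2.54 = 26.57 inches.
15/2 = 7.5 sts per in; 26.57 × 7.5 = 199.31 sts.
Nearest multiple of 7 → 196.
44.5 cm = 17.52 inches; × 8.571 = 150.17 → 150 rows.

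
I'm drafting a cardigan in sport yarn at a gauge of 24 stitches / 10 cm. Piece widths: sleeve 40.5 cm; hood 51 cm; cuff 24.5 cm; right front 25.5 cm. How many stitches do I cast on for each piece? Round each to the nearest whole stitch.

sleeve 97; hood 122; cuff 59; right front 61.

Rate = 24/10 = 2.4 sts per cm.
sleeve: 40.5 × 2.4 = 97.20 → 97.
hood: 51 × 2.4 = 122.40 → 122.
cuff: 24.5 × 2.4 = 58.80 → 59.
right front: 25.5 × 2.4 = 61.20 → 61.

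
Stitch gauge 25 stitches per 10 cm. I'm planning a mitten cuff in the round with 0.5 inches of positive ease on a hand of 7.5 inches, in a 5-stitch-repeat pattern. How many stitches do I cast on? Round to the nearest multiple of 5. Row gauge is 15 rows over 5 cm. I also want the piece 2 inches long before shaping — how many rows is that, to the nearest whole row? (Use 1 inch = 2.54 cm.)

Finished = 7.5 + 0.5 = 8 inches.
8 inches × 2.54 = 20.32 cm.
25/10 = 2.5 sts per cm; 20.32 × 2.5 = 50.80 sts.
Nearest multiple of 5 → 50.
2 inches = 5.08 cm; × 3 = 15.24 → 15 rows.

Cast on 50 stitches; work 15 rows.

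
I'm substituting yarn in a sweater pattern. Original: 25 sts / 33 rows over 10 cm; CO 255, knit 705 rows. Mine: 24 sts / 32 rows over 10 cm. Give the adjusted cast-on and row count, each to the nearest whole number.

Stitches: 255 × 24/25 = 244.80 → 245.
Rows: 705 × 32/33 = 683.64 → 684.

Cast on 245 stitches; work 684 rows.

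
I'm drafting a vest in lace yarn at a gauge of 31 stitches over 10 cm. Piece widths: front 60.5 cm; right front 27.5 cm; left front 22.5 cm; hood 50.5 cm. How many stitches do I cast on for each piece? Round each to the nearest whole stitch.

front 188; right front 85; left front 70; hood 157.

Rate = 31/10 = 3.1 sts per cm.
front: 60.5 × 3.1 = 187.55 → 188.
right front: 27.5 × 3.1 = 85.25 → 85.
left front: 22.5 × 3.1 = 69.75 → 70.
hood: 50.5 × 3.1 = 156.55 → 157.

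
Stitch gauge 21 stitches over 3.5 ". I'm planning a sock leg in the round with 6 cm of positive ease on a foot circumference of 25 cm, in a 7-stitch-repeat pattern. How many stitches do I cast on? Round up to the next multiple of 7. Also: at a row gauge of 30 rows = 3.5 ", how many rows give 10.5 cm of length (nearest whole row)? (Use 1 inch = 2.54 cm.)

Cast on 77 stitches; work 35 rows.

Finished = 25 + 6 = 31 cm.
31 cm × 1/2.54 = 12.20 inches.
21/3.5 = 6 sts per in; 12.20 × 6 = 73.23 sts.
Next multiple of 7 → 77.
10.5 cm = 4.13 inches; × 8.571 = 35.43 → 35 rows.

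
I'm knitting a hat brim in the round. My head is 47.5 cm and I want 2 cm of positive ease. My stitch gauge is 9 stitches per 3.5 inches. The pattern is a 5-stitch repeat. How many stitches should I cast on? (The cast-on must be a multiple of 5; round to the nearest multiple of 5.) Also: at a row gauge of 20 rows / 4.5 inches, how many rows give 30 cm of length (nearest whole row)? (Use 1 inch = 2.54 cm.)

Cast on 50 stitches; work 52 rows.

Finished = 47.5 + 2 = 49.5 cm.
49.5 cm × 1/2.54 = 19.49 inches.
9/3.5 = 2.571 sts per in; 19.49 × 2.571 = 50.11 sts.
Nearest multiple of 5 → 50.
30 cm = 11.81 inches; × 4.444 = 52.49 → 52 rows.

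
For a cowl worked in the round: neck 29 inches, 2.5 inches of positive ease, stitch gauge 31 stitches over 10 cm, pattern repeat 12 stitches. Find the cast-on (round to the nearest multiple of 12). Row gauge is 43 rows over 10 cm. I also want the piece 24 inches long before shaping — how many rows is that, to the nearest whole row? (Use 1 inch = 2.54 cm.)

Cast on 252 stitches; work 262 rows.

Finished = 29 + 2.5 = 31.5 inches.
31.5 inches × 2.54 = 80.01 cm.
31/10 = 3.1 sts per cm; 80.01 × 3.1 = 248.03 sts.
Nearest multiple of 12 → 252.
24 inches = 60.96 cm; × 4.3 = 262.13 → 262 rows.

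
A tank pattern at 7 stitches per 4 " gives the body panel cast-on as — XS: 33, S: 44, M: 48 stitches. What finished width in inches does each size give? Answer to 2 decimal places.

7/4 = 1.75 sts per in.
XS: 33 / 1.75 = 18.857 → 18.86 in.
S: 44 / 1.75 = 25.143 → 25.14 in.
M: 48 / 1.75 = 27.429 → 27.43 in.

XS 18.86 inches; S 25.14 inches; M 27.43 inches.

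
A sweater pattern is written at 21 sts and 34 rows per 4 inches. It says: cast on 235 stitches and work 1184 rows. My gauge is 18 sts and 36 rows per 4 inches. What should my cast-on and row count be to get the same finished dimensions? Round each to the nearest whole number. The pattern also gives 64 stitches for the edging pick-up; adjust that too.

Cast on 201 stitches; work 1254 rows; edging pick-up 55 stitches.

Stitches: 235 × 18/21 = 201.43 → 201.
Rows: 1184 × 36/34 = 1253.65 → 1254.
edging pick-up: 64 × 18/21 = 54.86 → 55.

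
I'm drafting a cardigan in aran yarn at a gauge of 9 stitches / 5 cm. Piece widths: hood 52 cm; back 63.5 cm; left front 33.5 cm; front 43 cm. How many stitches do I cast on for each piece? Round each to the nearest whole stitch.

Rate = 9/5 = 1.8 sts per cm.
hood: 52 × 1.8 = 93.60 → 94.
back: 63.5 × 1.8 = 114.30 → 114.
left front: 33.5 × 1.8 = 60.30 → 60.
front: 43 × 1.8 = 77.40 → 77.

hood 94; back 114; left front 60; front 77.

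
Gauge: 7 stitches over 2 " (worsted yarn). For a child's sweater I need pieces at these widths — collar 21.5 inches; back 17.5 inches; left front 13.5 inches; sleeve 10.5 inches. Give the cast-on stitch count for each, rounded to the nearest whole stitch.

collar 75; back 61; left front 47; sleeve 37.

Rate = 7/2 = 3.5 sts per in.
collar: 21.5 × 3.5 = 75.25 → 75.
back: 17.5 × 3.5 = 61.25 → 61.
left front: 13.5 × 3.5 = 47.25 → 47.
sleeve: 10.5 × 3.5 = 36.75 → 37.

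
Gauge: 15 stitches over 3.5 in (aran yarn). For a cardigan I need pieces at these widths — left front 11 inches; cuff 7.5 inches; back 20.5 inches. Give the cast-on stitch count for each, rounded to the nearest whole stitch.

left front 47; cuff 32; back 88.

Rate = 15/3.5 = 4.286 sts per in.
left front: 11 × 4.286 = 47.14 → 47.
cuff: 7.5 × 4.286 = 32.14 → 32.
back: 20.5 × 4.286 = 87.86 → 88.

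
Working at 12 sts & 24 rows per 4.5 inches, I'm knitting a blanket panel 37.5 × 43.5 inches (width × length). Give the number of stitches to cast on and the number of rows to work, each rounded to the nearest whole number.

Cast on 100 stitches and work 232 rows.

Stitch gauge = 12/4.5 = 2.667 sts/in; 37.5 × 2.667 = 100.00 → 100 sts.
Row gauge = 24/4.5 = 5.333 rows/in; 43.5 × 5.333 = 232.00 → 232 rows.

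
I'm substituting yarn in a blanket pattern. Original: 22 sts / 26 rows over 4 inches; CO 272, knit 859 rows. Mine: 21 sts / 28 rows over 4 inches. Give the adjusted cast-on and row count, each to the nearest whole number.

Stitches: 272 × 21/22 = 259.64 → 260.
Rows: 859 × 28/26 = 925.08 → 925.

Cast on 260 stitches; work 925 rows.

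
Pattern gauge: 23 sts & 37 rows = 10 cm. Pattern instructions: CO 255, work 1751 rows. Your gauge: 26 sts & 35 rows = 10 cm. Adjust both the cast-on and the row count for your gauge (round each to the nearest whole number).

Cast on 288 stitches; work 1656 rows.

Stitches: 255 × 26/23 = 288.26 → 288.
Rows: 1751 × 35/37 = 1656.35 → 1656.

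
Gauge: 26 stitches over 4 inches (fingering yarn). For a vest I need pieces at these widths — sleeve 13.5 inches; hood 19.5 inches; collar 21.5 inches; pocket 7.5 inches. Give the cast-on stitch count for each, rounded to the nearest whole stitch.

sleeve 88; hood 127; collar 140; pocket 49.

Rate = 26/4 = 6.5 sts per in.
sleeve: 13.5 × 6.5 = 87.75 → 88.
hood: 19.5 × 6.5 = 126.75 → 127.
collar: 21.5 × 6.5 = 139.75 → 140.
pocket: 7.5 × 6.5 = 48.75 → 49.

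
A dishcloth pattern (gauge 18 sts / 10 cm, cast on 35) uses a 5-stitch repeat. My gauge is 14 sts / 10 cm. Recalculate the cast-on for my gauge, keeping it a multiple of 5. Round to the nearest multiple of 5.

25 stitches.

35 × 14 / 18 = 27.22.
Nearest multiple of 5: 25.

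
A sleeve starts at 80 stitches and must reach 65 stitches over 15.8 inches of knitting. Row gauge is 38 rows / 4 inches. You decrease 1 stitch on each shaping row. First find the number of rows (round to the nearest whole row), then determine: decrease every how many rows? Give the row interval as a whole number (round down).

Rows = 15.8 × 9.5 = 150.1 → 150 rows.
Stitches to remove: 15 → 15 shaping rows (at 1 st each).
150 / 15 = 10.00 → every 10 rows.

Decrease every 10th row.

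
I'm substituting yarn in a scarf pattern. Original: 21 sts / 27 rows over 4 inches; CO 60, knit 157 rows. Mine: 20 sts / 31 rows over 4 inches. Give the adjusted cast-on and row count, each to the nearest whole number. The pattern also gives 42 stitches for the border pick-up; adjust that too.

Cast on 57 stitches; work 180 rows; border pick-up 40 stitches.

Stitches: 60 × 20/21 = 57.14 → 57.
Rows: 157 × 31/27 = 180.26 → 180.
border pick-up: 42 × 20/21 = 40.00 → 40.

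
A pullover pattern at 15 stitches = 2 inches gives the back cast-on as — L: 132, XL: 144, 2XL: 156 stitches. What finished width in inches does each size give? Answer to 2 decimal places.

15/2 = 7.5 sts per in.
L: 132 / 7.5 = 17.600 → 17.60 in.
XL: 144 / 7.5 = 19.200 → 19.20 in.
2XL: 156 / 7.5 = 20.800 → 20.80 in.

L 17.60 inches; XL 19.20 inches; 2XL 20.80 inches.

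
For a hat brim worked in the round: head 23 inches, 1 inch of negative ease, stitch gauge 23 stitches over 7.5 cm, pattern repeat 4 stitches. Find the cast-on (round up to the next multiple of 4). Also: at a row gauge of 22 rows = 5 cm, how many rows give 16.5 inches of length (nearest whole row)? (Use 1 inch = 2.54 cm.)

Cast on 172 stitches; work 184 rows.

Finished = 23 − 1 = 22 inches.
22 inches × 2.54 = 55.88 cm.
23/7.5 = 3.067 sts per cm; 55.88 × 3.067 = 171.37 sts.
Next multiple of 4 → 172.
16.5 inches = 41.91 cm; × 4.4 = 184.40 → 184 rows.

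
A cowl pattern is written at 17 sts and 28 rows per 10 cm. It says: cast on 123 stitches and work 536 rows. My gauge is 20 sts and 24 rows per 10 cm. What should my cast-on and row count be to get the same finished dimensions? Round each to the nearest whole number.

Stitches: 123 × 20/17 = 144.71 → 145.
Rows: 536 × 24/28 = 459.43 → 459.

Cast on 145 stitches; work 459 rows.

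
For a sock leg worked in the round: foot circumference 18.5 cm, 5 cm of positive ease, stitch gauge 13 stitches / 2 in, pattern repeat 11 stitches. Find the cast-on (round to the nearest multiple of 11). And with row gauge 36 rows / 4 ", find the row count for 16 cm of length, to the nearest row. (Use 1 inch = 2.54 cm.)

Cast on 55 stitches; work 57 rows.

Finished = 18.5 + 5 = 23.5 cm.
23.5 cm × 1/2.54 = 9.25 inches.
13/2 = 6.5 sts per in; 9.25 × 6.5 = 60.14 sts.
Nearest multiple of 11 → 55.
16 cm = 6.30 inches; × 9 = 56.69 → 57 rows.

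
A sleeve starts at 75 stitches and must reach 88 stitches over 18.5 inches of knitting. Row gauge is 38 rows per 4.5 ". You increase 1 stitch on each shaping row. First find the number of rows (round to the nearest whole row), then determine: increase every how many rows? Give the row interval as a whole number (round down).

Increase every 12th row.

Rows = 18.5 × 8.444 = 156.2 → 156 rows.
Stitches to add: 13 → 13 shaping rows (at 1 st each).
156 / 13 = 12.00 → every 12 rows.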